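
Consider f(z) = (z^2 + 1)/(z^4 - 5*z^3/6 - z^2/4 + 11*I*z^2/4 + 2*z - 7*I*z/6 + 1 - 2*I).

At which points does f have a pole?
{-1 + I, -2/3, 1 + I/2, 3/2 - 3*I/2}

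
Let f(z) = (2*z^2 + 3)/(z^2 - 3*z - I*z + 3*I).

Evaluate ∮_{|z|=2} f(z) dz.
By the residue theorem, ∮_C f(z) dz = 2πi · (sum of the residues of f at the poles inside |z| = 2).

The denominator factors as (z - 3)*(z - I), so the singularities of f are simple poles at z = 3, z = I.
  |3|² = 9 > 4 = 2², so this pole is outside the contour.
  |I|² = 1 < 4 = 2², so this pole is inside the contour.

With P(z) = 2*z^2 + 3 and Q(z) = z^2 - 3*z - I*z + 3*I, each pole is simple, so Res(f, z₀) = P(z₀)/Q'(z₀) with Q'(z) = 2*z - 3 - I.
  Res(f, I) = P(I)/Q'(I) = (1)/(-3 + I) = -3/10 - I/10

∮_C f(z) dz = 2πi · (-3/10 - I/10) = pi*(1/5 - 3*I/5)

Final answer: pi*(1/5 - 3*I/5)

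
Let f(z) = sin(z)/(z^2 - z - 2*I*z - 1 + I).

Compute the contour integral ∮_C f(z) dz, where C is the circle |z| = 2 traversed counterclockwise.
By the residue theorem, ∮_C f(z) dz = 2πi · (sum of the residues of f at the poles inside |z| = 2).

The denominator factors as (z - 1 - I)*(z - I), so the singularities of f are simple poles at z = 1 + I, z = I.
  |1 + I|² = 2 < 4 = 2², so this pole is inside the contour.
  |I|² = 1 < 4 = 2², so this pole is inside the contour.

With P(z) = sin(z) and Q(z) = z^2 - z - 2*I*z - 1 + I, each pole is simple, so Res(f, z₀) = P(z₀)/Q'(z₀) with Q'(z) = 2*z - 1 - 2*I.
  Res(f, 1 + I) = P(1 + I)/Q'(1 + I) = (sin(1 + I))/(1) = sin(1 + I)
  Res(f, I) = P(I)/Q'(I) = (I*sinh(1))/(-1) = -I*sinh(1)

Sum of residues inside C: -I*sinh(1) + sin(1 + I)
∮_C f(z) dz = 2πi · (-I*sinh(1) + sin(1 + I)) = 2*pi*sinh(1) + 2*I*pi*sin(1 + I)

Final answer: 2*pi*sinh(1) + 2*I*pi*sin(1 + I)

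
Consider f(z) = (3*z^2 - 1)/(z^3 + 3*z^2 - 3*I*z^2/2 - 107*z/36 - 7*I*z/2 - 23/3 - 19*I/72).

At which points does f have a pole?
The singularities of f are the zeros of the denominator. Factoring,
  z^3 + 3*z^2 - 3*I*z^2/2 - 107*z/36 - 7*I*z/2 - 23/3 - 19*I/72 = (z + 3 - I/2)*(z + 3/2 - I/3)*(z - 3/2 - 2*I/3)
so the candidates are z = -3 + I/2, z = -3/2 + I/3, z = 3/2 + 2*I/3.

Check the numerator P(z) = 3*z^2 - 1 at each one:
  P(-3 + I/2) = 101/4 - 9*I ≠ 0, so z = -3 + I/2 is a (simple) pole.
  P(-3/2 + I/3) = 65/12 - 3*I ≠ 0, so z = -3/2 + I/3 is a (simple) pole.
  P(3/2 + 2*I/3) = 53/12 + 6*I ≠ 0, so z = 3/2 + 2*I/3 is a (simple) pole.

Poles of f: {-3 + I/2, -3/2 + I/3, 3/2 + 2*I/3}

Final answer: {-3 + I/2, -3/2 + I/3, 3/2 + 2*I/3}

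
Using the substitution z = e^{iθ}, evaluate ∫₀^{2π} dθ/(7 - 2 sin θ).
Call the integral J. The integrand is 2π-periodic and we integrate over a full period, so shifting θ does not change the value (θ → θ + π/2 turns sin θ into cos θ; θ → θ + π flips the sign of the trig term). Hence
  J = ∫₀^{2π} dθ/(7 + 2 cos θ).
Put z = e^{iθ}: then cos θ = (z + 1/z)/2, dθ = dz/(iz), and z runs once counterclockwise around |z| = 1:
  J = ∮_{|z|=1} 1/(7 + 2*(z + 1/z)/2) · dz/(iz) = (2/i) ∮_{|z|=1} dz/(2*z^2 + 14*z + 2).
The roots of 2*z^2 + 14*z + 2 are z = (-7 ± sqrt(7^2 - 2^2))/2, with sqrt(45) = 3*sqrt(5); their product is 1, so only z₊ = -7/2 + 3*sqrt(5)/2 lies inside the unit circle (z₋ = -7/2 - 3*sqrt(5)/2 lies outside).
z₊ is a simple zero of q(z) = 2*z^2 + 14*z + 2, so Res(1/q, z₊) = 1/q'(z₊) with q'(z) = 4*z + 14; and q'(z₊) = 2*(z₊ - z₋) = 6*sqrt(5).
Therefore J = (2/i) · 2πi · 1/(6*sqrt(5)) = 2*pi/(3*sqrt(5)) = 2*sqrt(5)*pi/15

Final answer: 2*sqrt(5)*pi/15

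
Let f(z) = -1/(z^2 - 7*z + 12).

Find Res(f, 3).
Write f(z) = P(z)/Q(z) with P(z) = -1 and Q(z) = z^2 - 7*z + 12.
The denominator factors as Q(z) = (z - 4)*(z - 3), so z = 3 is a simple zero of Q and P is analytic there; z = 3 is therefore a simple pole and
  Res(f, z₀) = P(z₀)/Q'(z₀).

Q'(z) = 2*z - 7, so Q'(3) = -1.
P(3) = -1.

Res(f, 3) = (-1)/(-1) = 1

Final answer: 1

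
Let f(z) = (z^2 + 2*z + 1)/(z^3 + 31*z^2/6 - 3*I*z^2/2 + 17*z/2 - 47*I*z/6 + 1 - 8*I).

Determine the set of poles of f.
The singularities of f are the zeros of the denominator. Factoring,
  z^3 + 31*z^2/6 - 3*I*z^2/2 + 17*z/2 - 47*I*z/6 + 1 - 8*I = (z + 2/3 - I)*(z + 3 + I)*(z + 3/2 - 3*I/2)
so the candidates are z = -2/3 + I, z = -3 - I, z = -3/2 + 3*I/2.

Check the numerator P(z) = z^2 + 2*z + 1 at each one:
  P(-2/3 + I) = -8/9 + 2*I/3 ≠ 0, so z = -2/3 + I is a (simple) pole.
  P(-3 - I) = 3 + 4*I ≠ 0, so z = -3 - I is a (simple) pole.
  P(-3/2 + 3*I/2) = -2 - 3*I/2 ≠ 0, so z = -3/2 + 3*I/2 is a (simple) pole.

Poles of f: {-3 - I, -3/2 + 3*I/2, -2/3 + I}

Final answer: {-3 - I, -3/2 + 3*I/2, -2/3 + I}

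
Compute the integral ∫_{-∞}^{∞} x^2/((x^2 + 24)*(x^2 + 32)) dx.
pi*(-sqrt(6) + 2*sqrt(2))/4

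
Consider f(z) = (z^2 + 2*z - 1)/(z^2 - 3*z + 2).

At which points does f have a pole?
The singularities of f are the zeros of the denominator. Factoring,
  z^2 - 3*z + 2 = (z - 2)*(z - 1)
so the candidates are z = 2, z = 1.

Check the numerator P(z) = z^2 + 2*z - 1 at each one:
  P(2) = 7 ≠ 0, so z = 2 is a (simple) pole.
  P(1) = 2 ≠ 0, so z = 1 is a (simple) pole.

Poles of f: {1, 2}

Final answer: {1, 2}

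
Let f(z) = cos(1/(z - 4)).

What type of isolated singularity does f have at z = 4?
essential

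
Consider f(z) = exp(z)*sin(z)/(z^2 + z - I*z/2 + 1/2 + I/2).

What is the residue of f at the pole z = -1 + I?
Write f(z) = P(z)/Q(z) with P(z) = exp(z)*sin(z) and Q(z) = z^2 + z - I*z/2 + 1/2 + I/2.
The denominator factors as Q(z) = (z + I/2)*(z + 1 - I), so z = -1 + I is a simple zero of Q and P is analytic there; z = -1 + I is therefore a simple pole and
  Res(f, z₀) = P(z₀)/Q'(z₀).

Q'(z) = 2*z + 1 - I/2, so Q'(-1 + I) = -1 + 3*I/2.
P(-1 + I) = -exp(-1 + I)*sin(1 - I).

Res(f, -1 + I) = (-exp(-1 + I)*sin(1 - I))/(-1 + 3*I/2) = (4/13 + 6*I/13)*exp(-1 + I)*sin(1 - I)

Final answer: (4/13 + 6*I/13)*exp(-1 + I)*sin(1 - I)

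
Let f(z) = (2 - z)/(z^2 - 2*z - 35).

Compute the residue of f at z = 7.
Write f(z) = P(z)/Q(z) with P(z) = 2 - z and Q(z) = z^2 - 2*z - 35.
The denominator factors as Q(z) = (z + 5)*(z - 7), so z = 7 is a simple zero of Q and P is analytic there; z = 7 is therefore a simple pole and
  Res(f, z₀) = P(z₀)/Q'(z₀).

Q'(z) = 2*z - 2, so Q'(7) = 12.
P(7) = -5.

Res(f, 7) = (-5)/(12) = -5/12

Final answer: -5/12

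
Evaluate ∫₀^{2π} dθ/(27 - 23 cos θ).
sqrt(2)*pi/10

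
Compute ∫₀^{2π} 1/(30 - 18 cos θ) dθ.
Call the integral J. The integrand is 2π-periodic and we integrate over a full period, so shifting θ does not change the value (θ → θ + π flips the sign of the trig term). Hence
  J = ∫₀^{2π} dθ/(30 + 18 cos θ).
Put z = e^{iθ}: then cos θ = (z + 1/z)/2, dθ = dz/(iz), and z runs once counterclockwise around |z| = 1:
  J = ∮_{|z|=1} 1/(30 + 18*(z + 1/z)/2) · dz/(iz) = (2/i) ∮_{|z|=1} dz/(18*z^2 + 60*z + 18).
The roots of 18*z^2 + 60*z + 18 are z = (-30 ± sqrt(30^2 - 18^2))/18, with sqrt(576) = 24; their product is 1, so only z₊ = -1/3 lies inside the unit circle (z₋ = -3 lies outside).
z₊ is a simple zero of q(z) = 18*z^2 + 60*z + 18, so Res(1/q, z₊) = 1/q'(z₊) with q'(z) = 36*z + 60; and q'(z₊) = 18*(z₊ - z₋) = 48.
Therefore J = (2/i) · 2πi · 1/(48) = 2*pi/(24) = pi/12

Final answer: pi/12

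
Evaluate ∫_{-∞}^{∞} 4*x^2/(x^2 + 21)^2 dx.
Let f(z) = 4*z^2/(z^2 + 21)^2. The denominator has no real zeros and deg Q - deg P = 2 ≥ 2, so the integral of f over the upper semicircle |z| = R tends to 0 as R → ∞. Closing the contour in the upper half-plane,
  ∫_{-∞}^{∞} f(x) dx = 2πi · Σ Res(f, z_k)  over the poles with Im z_k > 0.

Zeros of the denominator: z^2 + 21 = 0 gives z = ±sqrt(21)*I.
Upper half-plane: z = sqrt(21)*I (a pole of order 2).

Write f(z) = g(z)/(z - sqrt(21)*I)^2 with g(z) = 4*z^2/(z + sqrt(21)*I)^2. For a double pole, Res(f, z₀) = g'(z₀):
  g'(z) = 8*sqrt(21)*I*z/(z + sqrt(21)*I)^3
  Res(f, sqrt(21)*I) = g'(sqrt(21)*I) = -sqrt(21)*I/21

∫_{-∞}^{∞} f(x) dx = 2πi · (-sqrt(21)*I/21) = 2*sqrt(21)*pi/21

Final answer: 2*sqrt(21)*pi/21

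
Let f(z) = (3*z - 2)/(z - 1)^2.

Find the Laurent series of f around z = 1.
Put w = z - (1), i.e. z = w + 1. The denominator is w^2, so it suffices to rewrite the numerator in powers of w.

P(z) = 3*z - 2
P(w + 1) = 1 + 3*w

Dividing each term by w^2:
  f = 1/w^2 + 3/w

Substituting back w = z - 1:
  f(z) = 1/(z - 1)^2 + 3/(z - 1)

The series is finite because the numerator is a polynomial; the negative powers form the principal part, and the coefficient of 1/(z - 1) gives Res(f, 1) = 3.

Final answer: 1/(z - 1)^2 + 3/(z - 1)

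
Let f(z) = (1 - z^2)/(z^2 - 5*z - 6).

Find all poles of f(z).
The singularities of f are the zeros of the denominator. Factoring,
  z^2 - 5*z - 6 = (z + 1)*(z - 6)
so the candidates are z = -1, z = 6.

Check the numerator P(z) = 1 - z^2 at each one:
  P(-1) = 0, so the factor (z + 1) cancels and z = -1 is only a removable singularity, not a pole.
  P(6) = -35 ≠ 0, so z = 6 is a (simple) pole.

Poles of f: {6}

Final answer: {6}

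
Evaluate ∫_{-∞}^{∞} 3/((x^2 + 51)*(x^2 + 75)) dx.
Let f(z) = 3/((z^2 + 51)*(z^2 + 75)). The denominator has no real zeros and deg Q - deg P = 4 ≥ 2, so the integral of f over the upper semicircle |z| = R tends to 0 as R → ∞. Closing the contour in the upper half-plane,
  ∫_{-∞}^{∞} f(x) dx = 2πi · Σ Res(f, z_k)  over the poles with Im z_k > 0.

Zeros of the denominator: z^2 + 51 = 0 gives z = ±sqrt(51)*I; z^2 + 75 = 0 gives z = ±5*sqrt(3)*I.
Upper half-plane: z = 5*sqrt(3)*I, z = sqrt(51)*I (simple).

Each pole is a simple zero of Q(z) = z^4 + 126*z^2 + 3825, so Res(f, z₀) = P(z₀)/Q'(z₀) with P(z) = 3, Q'(z) = 4*z^3 + 252*z:
  Res(f, 5*sqrt(3)*I) = (3)/(-240*sqrt(3)*I) = sqrt(3)*I/240
  Res(f, sqrt(51)*I) = (3)/(48*sqrt(51)*I) = -sqrt(51)*I/816

Sum of residues: I*(-sqrt(51)/816 + sqrt(3)/240)
∫_{-∞}^{∞} f(x) dx = 2πi · (I*(-sqrt(51)/816 + sqrt(3)/240)) = pi*(-17*sqrt(3) + 5*sqrt(51))/2040

Final answer: pi*(-17*sqrt(3) + 5*sqrt(51))/2040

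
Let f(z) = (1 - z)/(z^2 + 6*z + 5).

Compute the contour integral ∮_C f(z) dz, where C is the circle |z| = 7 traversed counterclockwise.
By the residue theorem, ∮_C f(z) dz = 2πi · (sum of the residues of f at the poles inside |z| = 7).

The denominator factors as (z + 5)*(z + 1), so the singularities of f are simple poles at z = -5, z = -1.
  |-5|² = 25 < 49 = 7², so this pole is inside the contour.
  |-1|² = 1 < 49 = 7², so this pole is inside the contour.

With P(z) = 1 - z and Q(z) = z^2 + 6*z + 5, each pole is simple, so Res(f, z₀) = P(z₀)/Q'(z₀) with Q'(z) = 2*z + 6.
  Res(f, -5) = P(-5)/Q'(-5) = (6)/(-4) = -3/2
  Res(f, -1) = P(-1)/Q'(-1) = (2)/(4) = 1/2

Sum of residues inside C: -1
∮_C f(z) dz = 2πi · (-1) = -2*I*pi

Final answer: -2*I*pi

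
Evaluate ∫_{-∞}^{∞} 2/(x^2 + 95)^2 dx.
Let f(z) = 2/(z^2 + 95)^2. The denominator has no real zeros and deg Q - deg P = 4 ≥ 2, so the integral of f over the upper semicircle |z| = R tends to 0 as R → ∞. Closing the contour in the upper half-plane,
  ∫_{-∞}^{∞} f(x) dx = 2πi · Σ Res(f, z_k)  over the poles with Im z_k > 0.

Zeros of the denominator: z^2 + 95 = 0 gives z = ±sqrt(95)*I.
Upper half-plane: z = sqrt(95)*I (a pole of order 2).

Write f(z) = g(z)/(z - sqrt(95)*I)^2 with g(z) = 2/(z + sqrt(95)*I)^2. For a double pole, Res(f, z₀) = g'(z₀):
  g'(z) = -4/(z + sqrt(95)*I)^3
  Res(f, sqrt(95)*I) = g'(sqrt(95)*I) = -sqrt(95)*I/18050

∫_{-∞}^{∞} f(x) dx = 2πi · (-sqrt(95)*I/18050) = sqrt(95)*pi/9025

Final answer: sqrt(95)*pi/9025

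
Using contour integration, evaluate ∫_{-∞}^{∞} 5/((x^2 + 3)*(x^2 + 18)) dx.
Let f(z) = 5/((z^2 + 3)*(z^2 + 18)). The denominator has no real zeros and deg Q - deg P = 4 ≥ 2, so the integral of f over the upper semicircle |z| = R tends to 0 as R → ∞. Closing the contour in the upper half-plane,
  ∫_{-∞}^{∞} f(x) dx = 2πi · Σ Res(f, z_k)  over the poles with Im z_k > 0.

Zeros of the denominator: z^2 + 3 = 0 gives z = ±sqrt(3)*I; z^2 + 18 = 0 gives z = ±3*sqrt(2)*I.
Upper half-plane: z = 3*sqrt(2)*I, z = sqrt(3)*I (simple).

Each pole is a simple zero of Q(z) = z^4 + 21*z^2 + 54, so Res(f, z₀) = P(z₀)/Q'(z₀) with P(z) = 5, Q'(z) = 4*z^3 + 42*z:
  Res(f, 3*sqrt(2)*I) = (5)/(-90*sqrt(2)*I) = sqrt(2)*I/36
  Res(f, sqrt(3)*I) = (5)/(30*sqrt(3)*I) = -sqrt(3)*I/18

Sum of residues: I*(-2*sqrt(3) + sqrt(2))/36
∫_{-∞}^{∞} f(x) dx = 2πi · (I*(-2*sqrt(3) + sqrt(2))/36) = pi*(-sqrt(2) + 2*sqrt(3))/18

Final answer: pi*(-sqrt(2) + 2*sqrt(3))/18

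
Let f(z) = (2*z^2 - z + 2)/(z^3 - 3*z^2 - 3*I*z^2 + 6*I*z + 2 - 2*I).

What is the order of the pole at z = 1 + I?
Factor the denominator:
  z^3 - 3*z^2 - 3*I*z^2 + 6*I*z + 2 - 2*I = (z - 1 - I)^3

The numerator P(z) = 2*z^2 - z + 2 has P(1 + I) = 1 + 3*I ≠ 0, so no factor of (z - 1 - I) cancels.
Near z = 1 + I we can therefore write f(z) = g(z)/(z - 1 - I)^3 with g analytic at 1 + I and g(1 + I) ≠ 0 (g is just the numerator).

Hence z = 1 + I is a pole of order 3.

Final answer: 3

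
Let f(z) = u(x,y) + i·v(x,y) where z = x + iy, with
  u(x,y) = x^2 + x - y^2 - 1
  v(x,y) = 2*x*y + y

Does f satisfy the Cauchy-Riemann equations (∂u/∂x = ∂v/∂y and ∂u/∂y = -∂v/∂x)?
∂u/∂x = 2*x + 1
∂v/∂y = 2*x + 1
∂u/∂y = -2*y
∂v/∂x = 2*y
∂u/∂x = ∂v/∂y and ∂u/∂y = -∂v/∂x hold identically; f is analytic.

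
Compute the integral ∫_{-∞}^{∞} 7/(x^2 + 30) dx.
Let f(z) = 7/(z^2 + 30). The denominator has no real zeros and deg Q - deg P = 2 ≥ 2, so the integral of f over the upper semicircle |z| = R tends to 0 as R → ∞. Closing the contour in the upper half-plane,
  ∫_{-∞}^{∞} f(x) dx = 2πi · Σ Res(f, z_k)  over the poles with Im z_k > 0.

Zeros of the denominator: z^2 + 30 = 0 gives z = ±sqrt(30)*I.
Upper half-plane: z = sqrt(30)*I (simple).

Each pole is a simple zero of Q(z) = z^2 + 30, so Res(f, z₀) = P(z₀)/Q'(z₀) with P(z) = 7, Q'(z) = 2*z:
  Res(f, sqrt(30)*I) = (7)/(2*sqrt(30)*I) = -7*sqrt(30)*I/60

∫_{-∞}^{∞} f(x) dx = 2πi · (-7*sqrt(30)*I/60) = 7*sqrt(30)*pi/30

Final answer: 7*sqrt(30)*pi/30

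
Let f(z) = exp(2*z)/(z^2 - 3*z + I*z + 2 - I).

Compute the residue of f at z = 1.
Write f(z) = P(z)/Q(z) with P(z) = exp(2*z) and Q(z) = z^2 - 3*z + I*z + 2 - I.
The denominator factors as Q(z) = (z - 2 + I)*(z - 1), so z = 1 is a simple zero of Q and P is analytic there; z = 1 is therefore a simple pole and
  Res(f, z₀) = P(z₀)/Q'(z₀).

Q'(z) = 2*z - 3 + I, so Q'(1) = -1 + I.
P(1) = exp(2).

Res(f, 1) = (exp(2))/(-1 + I) = (-1/2 - I/2)*exp(2)

Final answer: (-1/2 - I/2)*exp(2)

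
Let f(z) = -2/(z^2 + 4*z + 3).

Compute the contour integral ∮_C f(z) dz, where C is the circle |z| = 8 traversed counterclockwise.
0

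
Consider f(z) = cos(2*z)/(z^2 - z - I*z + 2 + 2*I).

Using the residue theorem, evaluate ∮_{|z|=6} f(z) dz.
pi*(3/5 - I/5)*cosh(4) + pi*(-3/5 + I/5)*cos(2 - 2*I)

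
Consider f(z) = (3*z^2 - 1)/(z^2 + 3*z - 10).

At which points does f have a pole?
{-5, 2}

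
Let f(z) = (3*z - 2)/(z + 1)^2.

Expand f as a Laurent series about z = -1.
Put w = z - (-1), i.e. z = w - 1. The denominator is w^2, so it suffices to rewrite the numerator in powers of w.

P(z) = 3*z - 2
P(w - 1) = -5 + 3*w

Dividing each term by w^2:
  f = -5/w^2 + 3/w

Substituting back w = z + 1:
  f(z) = -5/(z + 1)^2 + 3/(z + 1)

The series is finite because the numerator is a polynomial; the negative powers form the principal part, and the coefficient of 1/(z + 1) gives Res(f, -1) = 3.

Final answer: -5/(z + 1)^2 + 3/(z + 1)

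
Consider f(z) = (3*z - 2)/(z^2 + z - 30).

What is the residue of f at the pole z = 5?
13/11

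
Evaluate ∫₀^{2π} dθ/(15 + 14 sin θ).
Call the integral J. The integrand is 2π-periodic and we integrate over a full period, so shifting θ does not change the value (θ → θ + π/2 turns sin θ into cos θ). Hence
  J = ∫₀^{2π} dθ/(15 + 14 cos θ).
Put z = e^{iθ}: then cos θ = (z + 1/z)/2, dθ = dz/(iz), and z runs once counterclockwise around |z| = 1:
  J = ∮_{|z|=1} 1/(15 + 14*(z + 1/z)/2) · dz/(iz) = (2/i) ∮_{|z|=1} dz/(14*z^2 + 30*z + 14).
The roots of 14*z^2 + 30*z + 14 are z = (-15 ± sqrt(15^2 - 14^2))/14, with sqrt(29) = sqrt(29); their product is 1, so only z₊ = -15/14 + sqrt(29)/14 lies inside the unit circle (z₋ = -15/14 - sqrt(29)/14 lies outside).
z₊ is a simple zero of q(z) = 14*z^2 + 30*z + 14, so Res(1/q, z₊) = 1/q'(z₊) with q'(z) = 28*z + 30; and q'(z₊) = 14*(z₊ - z₋) = 2*sqrt(29).
Therefore J = (2/i) · 2πi · 1/(2*sqrt(29)) = 2*pi/(sqrt(29)) = 2*sqrt(29)*pi/29

Final answer: 2*sqrt(29)*pi/29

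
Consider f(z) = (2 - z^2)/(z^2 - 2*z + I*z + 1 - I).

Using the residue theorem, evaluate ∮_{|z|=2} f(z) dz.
pi*(-2 - 4*I)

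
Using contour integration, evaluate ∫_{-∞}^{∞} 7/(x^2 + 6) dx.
Let f(z) = 7/(z^2 + 6). The denominator has no real zeros and deg Q - deg P = 2 ≥ 2, so the integral of f over the upper semicircle |z| = R tends to 0 as R → ∞. Closing the contour in the upper half-plane,
  ∫_{-∞}^{∞} f(x) dx = 2πi · Σ Res(f, z_k)  over the poles with Im z_k > 0.

Zeros of the denominator: z^2 + 6 = 0 gives z = ±sqrt(6)*I.
Upper half-plane: z = sqrt(6)*I (simple).

Each pole is a simple zero of Q(z) = z^2 + 6, so Res(f, z₀) = P(z₀)/Q'(z₀) with P(z) = 7, Q'(z) = 2*z:
  Res(f, sqrt(6)*I) = (7)/(2*sqrt(6)*I) = -7*sqrt(6)*I/12

∫_{-∞}^{∞} f(x) dx = 2πi · (-7*sqrt(6)*I/12) = 7*sqrt(6)*pi/6

Final answer: 7*sqrt(6)*pi/6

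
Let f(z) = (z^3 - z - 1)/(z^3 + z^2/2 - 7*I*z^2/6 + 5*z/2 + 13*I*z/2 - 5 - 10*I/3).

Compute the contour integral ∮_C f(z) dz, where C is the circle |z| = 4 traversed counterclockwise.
pi*(-7/3 - I)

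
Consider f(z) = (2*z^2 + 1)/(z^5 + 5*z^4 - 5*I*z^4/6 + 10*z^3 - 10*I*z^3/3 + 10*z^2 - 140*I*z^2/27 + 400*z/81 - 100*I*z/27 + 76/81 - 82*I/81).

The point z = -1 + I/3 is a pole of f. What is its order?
Factor the denominator:
  z^5 + 5*z^4 - 5*I*z^4/6 + 10*z^3 - 10*I*z^3/3 + 10*z^2 - 140*I*z^2/27 + 400*z/81 - 100*I*z/27 + 76/81 - 82*I/81 = (z + 1 - I/3)^4*(z + 1 + I/2)

The numerator P(z) = 2*z^2 + 1 has P(-1 + I/3) = 25/9 - 4*I/3 ≠ 0, so no factor of (z + 1 - I/3) cancels.
Near z = -1 + I/3 we can therefore write f(z) = g(z)/(z + 1 - I/3)^4 with g analytic at -1 + I/3 and g(-1 + I/3) ≠ 0 (g is the numerator divided by the remaining denominator factors).

Hence z = -1 + I/3 is a pole of order 4.

Final answer: 4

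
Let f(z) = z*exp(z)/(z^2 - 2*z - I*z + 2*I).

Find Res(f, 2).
Write f(z) = P(z)/Q(z) with P(z) = z*exp(z) and Q(z) = z^2 - 2*z - I*z + 2*I.
The denominator factors as Q(z) = (z - 2)*(z - I), so z = 2 is a simple zero of Q and P is analytic there; z = 2 is therefore a simple pole and
  Res(f, z₀) = P(z₀)/Q'(z₀).

Q'(z) = 2*z - 2 - I, so Q'(2) = 2 - I.
P(2) = 2*exp(2).

Res(f, 2) = (2*exp(2))/(2 - I) = (4/5 + 2*I/5)*exp(2)

Final answer: (4/5 + 2*I/5)*exp(2)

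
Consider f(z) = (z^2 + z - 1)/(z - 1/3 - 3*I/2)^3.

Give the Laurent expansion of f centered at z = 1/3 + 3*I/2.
Put w = z - (1/3 + 3*I/2), i.e. z = w + 1/3 + 3*I/2. The denominator is w^3, so it suffices to rewrite the numerator in powers of w.

P(z) = z^2 + z - 1
P(w + 1/3 + 3*I/2) = -101/36 + 5*I/2 + (5/3 + 3*I)*w + w^2

Dividing each term by w^3:
  f = (-101/36 + 5*I/2)/w^3 + (5/3 + 3*I)/w^2 + 1/w

Substituting back w = z - 1/3 - 3*I/2:
  f(z) = (-101/36 + 5*I/2)/(z - 1/3 - 3*I/2)^3 + (5/3 + 3*I)/(z - 1/3 - 3*I/2)^2 + 1/(z - 1/3 - 3*I/2)

The series is finite because the numerator is a polynomial; the negative powers form the principal part, and the coefficient of 1/(z - 1/3 - 3*I/2) gives Res(f, 1/3 + 3*I/2) = 1.

Final answer: (-101/36 + 5*I/2)/(z - 1/3 - 3*I/2)^3 + (5/3 + 3*I)/(z - 1/3 - 3*I/2)^2 + 1/(z - 1/3 - 3*I/2)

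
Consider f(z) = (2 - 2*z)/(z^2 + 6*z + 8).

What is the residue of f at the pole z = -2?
Write f(z) = P(z)/Q(z) with P(z) = 2 - 2*z and Q(z) = z^2 + 6*z + 8.
The denominator factors as Q(z) = (z + 2)*(z + 4), so z = -2 is a simple zero of Q and P is analytic there; z = -2 is therefore a simple pole and
  Res(f, z₀) = P(z₀)/Q'(z₀).

Q'(z) = 2*z + 6, so Q'(-2) = 2.
P(-2) = 6.

Res(f, -2) = (6)/(2) = 3

Final answer: 3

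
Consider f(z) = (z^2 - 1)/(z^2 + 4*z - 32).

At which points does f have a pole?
{-8, 4}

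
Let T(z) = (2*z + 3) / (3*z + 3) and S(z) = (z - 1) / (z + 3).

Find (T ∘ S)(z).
(5*z + 7)/(6*z + 6)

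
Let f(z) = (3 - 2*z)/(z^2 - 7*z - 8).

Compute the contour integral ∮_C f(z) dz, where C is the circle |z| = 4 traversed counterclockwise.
By the residue theorem, ∮_C f(z) dz = 2πi · (sum of the residues of f at the poles inside |z| = 4).

The denominator factors as (z - 8)*(z + 1), so the singularities of f are simple poles at z = 8, z = -1.
  |8|² = 64 > 16 = 4², so this pole is outside the contour.
  |-1|² = 1 < 16 = 4², so this pole is inside the contour.

With P(z) = 3 - 2*z and Q(z) = z^2 - 7*z - 8, each pole is simple, so Res(f, z₀) = P(z₀)/Q'(z₀) with Q'(z) = 2*z - 7.
  Res(f, -1) = P(-1)/Q'(-1) = (5)/(-9) = -5/9

∮_C f(z) dz = 2πi · (-5/9) = -10*I*pi/9

Final answer: -10*I*pi/9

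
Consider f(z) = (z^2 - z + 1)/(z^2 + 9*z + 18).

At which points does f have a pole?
{-6, -3}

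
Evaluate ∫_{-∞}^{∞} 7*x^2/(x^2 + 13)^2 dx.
Let f(z) = 7*z^2/(z^2 + 13)^2. The denominator has no real zeros and deg Q - deg P = 2 ≥ 2, so the integral of f over the upper semicircle |z| = R tends to 0 as R → ∞. Closing the contour in the upper half-plane,
  ∫_{-∞}^{∞} f(x) dx = 2πi · Σ Res(f, z_k)  over the poles with Im z_k > 0.

Zeros of the denominator: z^2 + 13 = 0 gives z = ±sqrt(13)*I.
Upper half-plane: z = sqrt(13)*I (a pole of order 2).

Write f(z) = g(z)/(z - sqrt(13)*I)^2 with g(z) = 7*z^2/(z + sqrt(13)*I)^2. For a double pole, Res(f, z₀) = g'(z₀):
  g'(z) = 14*sqrt(13)*I*z/(z + sqrt(13)*I)^3
  Res(f, sqrt(13)*I) = g'(sqrt(13)*I) = -7*sqrt(13)*I/52

∫_{-∞}^{∞} f(x) dx = 2πi · (-7*sqrt(13)*I/52) = 7*sqrt(13)*pi/26

Final answer: 7*sqrt(13)*pi/26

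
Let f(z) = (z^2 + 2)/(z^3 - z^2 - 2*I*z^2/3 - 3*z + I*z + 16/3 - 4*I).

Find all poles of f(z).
The singularities of f are the zeros of the denominator. Factoring,
  z^3 - z^2 - 2*I*z^2/3 - 3*z + I*z + 16/3 - 4*I = (z + 2 - 2*I/3)*(z - 1 + I)*(z - 2 - I)
so the candidates are z = -2 + 2*I/3, z = 1 - I, z = 2 + I.

Check the numerator P(z) = z^2 + 2 at each one:
  P(-2 + 2*I/3) = 50/9 - 8*I/3 ≠ 0, so z = -2 + 2*I/3 is a (simple) pole.
  P(1 - I) = 2 - 2*I ≠ 0, so z = 1 - I is a (simple) pole.
  P(2 + I) = 5 + 4*I ≠ 0, so z = 2 + I is a (simple) pole.

Poles of f: {-2 + 2*I/3, 1 - I, 2 + I}

Final answer: {-2 + 2*I/3, 1 - I, 2 + I}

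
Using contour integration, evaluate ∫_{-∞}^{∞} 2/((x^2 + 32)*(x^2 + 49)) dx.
pi*(-8 + 7*sqrt(2))/476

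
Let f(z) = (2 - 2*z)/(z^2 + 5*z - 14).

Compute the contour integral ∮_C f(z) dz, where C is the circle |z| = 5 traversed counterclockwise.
By the residue theorem, ∮_C f(z) dz = 2πi · (sum of the residues of f at the poles inside |z| = 5).

The denominator factors as (z - 2)*(z + 7), so the singularities of f are simple poles at z = 2, z = -7.
  |2|² = 4 < 25 = 5², so this pole is inside the contour.
  |-7|² = 49 > 25 = 5², so this pole is outside the contour.

With P(z) = 2 - 2*z and Q(z) = z^2 + 5*z - 14, each pole is simple, so Res(f, z₀) = P(z₀)/Q'(z₀) with Q'(z) = 2*z + 5.
  Res(f, 2) = P(2)/Q'(2) = (-2)/(9) = -2/9

∮_C f(z) dz = 2πi · (-2/9) = -4*I*pi/9

Final answer: -4*I*pi/9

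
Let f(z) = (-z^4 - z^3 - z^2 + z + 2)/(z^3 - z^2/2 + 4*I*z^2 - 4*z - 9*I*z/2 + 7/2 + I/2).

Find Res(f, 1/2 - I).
Write f(z) = P(z)/Q(z) with P(z) = -z^4 - z^3 - z^2 + z + 2 and Q(z) = z^3 - z^2/2 + 4*I*z^2 - 4*z - 9*I*z/2 + 7/2 + I/2.
The denominator factors as Q(z) = (z + 1 + 3*I)*(z - 1/2 + I)*(z - 1), so z = 1/2 - I is a simple zero of Q and P is analytic there; z = 1/2 - I is therefore a simple pole and
  Res(f, z₀) = P(z₀)/Q'(z₀).

Q'(z) = 3*z^2 - z + 8*I*z - 4 - 9*I/2, so Q'(1/2 - I) = 5/4 - 5*I/2.
P(1/2 - I) = 81/16 - 7*I/4.

Res(f, 1/2 - I) = (81/16 - 7*I/4)/(5/4 - 5*I/2) = 137/100 + 67*I/50

Final answer: 137/100 + 67*I/50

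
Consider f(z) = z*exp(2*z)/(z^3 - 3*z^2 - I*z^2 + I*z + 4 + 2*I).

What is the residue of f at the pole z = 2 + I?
Write f(z) = P(z)/Q(z) with P(z) = z*exp(2*z) and Q(z) = z^3 - 3*z^2 - I*z^2 + I*z + 4 + 2*I.
The denominator factors as Q(z) = (z + 1)*(z - 2)*(z - 2 - I), so z = 2 + I is a simple zero of Q and P is analytic there; z = 2 + I is therefore a simple pole and
  Res(f, z₀) = P(z₀)/Q'(z₀).

Q'(z) = 3*z^2 - 6*z - 2*I*z + I, so Q'(2 + I) = -1 + 3*I.
P(2 + I) = (2 + I)*exp(4 + 2*I).

Res(f, 2 + I) = ((2 + I)*exp(4 + 2*I))/(-1 + 3*I) = (1/10 - 7*I/10)*exp(4 + 2*I)

Final answer: (1/10 - 7*I/10)*exp(4 + 2*I)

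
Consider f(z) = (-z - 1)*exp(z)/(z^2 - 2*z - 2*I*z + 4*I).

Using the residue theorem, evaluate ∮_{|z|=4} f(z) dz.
By the residue theorem, ∮_C f(z) dz = 2πi · (sum of the residues of f at the poles inside |z| = 4).

The denominator factors as (z - 2*I)*(z - 2), so the singularities of f are simple poles at z = 2*I, z = 2.
  |2*I|² = 4 < 16 = 4², so this pole is inside the contour.
  |2|² = 4 < 16 = 4², so this pole is inside the contour.

With P(z) = (-z - 1)*exp(z) and Q(z) = z^2 - 2*z - 2*I*z + 4*I, each pole is simple, so Res(f, z₀) = P(z₀)/Q'(z₀) with Q'(z) = 2*z - 2 - 2*I.
  Res(f, 2*I) = P(2*I)/Q'(2*I) = ((-1 - 2*I)*exp(2*I))/(-2 + 2*I) = (-1/4 + 3*I/4)*exp(2*I)
  Res(f, 2) = P(2)/Q'(2) = (-3*exp(2))/(2 - 2*I) = (-3/4 - 3*I/4)*exp(2)

Sum of residues inside C: (-3/4 - 3*I/4)*exp(2) + (-1/4 + 3*I/4)*exp(2*I)
∮_C f(z) dz = 2πi · ((-3/4 - 3*I/4)*exp(2) + (-1/4 + 3*I/4)*exp(2*I)) = pi*(3/2 - 3*I/2)*exp(2) + pi*(-3/2 - I/2)*exp(2*I)

Final answer: pi*(3/2 - 3*I/2)*exp(2) + pi*(-3/2 - I/2)*exp(2*I)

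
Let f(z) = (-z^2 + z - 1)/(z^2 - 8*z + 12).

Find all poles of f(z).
{2, 6}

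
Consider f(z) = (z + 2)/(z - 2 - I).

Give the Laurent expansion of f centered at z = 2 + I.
Put w = z - (2 + I), i.e. z = w + 2 + I. The denominator is w, so it suffices to rewrite the numerator in powers of w.

P(z) = z + 2
P(w + 2 + I) = 4 + I + w

Dividing each term by w:
  f = (4 + I)/w + 1

Substituting back w = z - 2 - I:
  f(z) = (4 + I)/(z - 2 - I) + 1

The series is finite because the numerator is a polynomial; the negative powers form the principal part, and the coefficient of 1/(z - 2 - I) gives Res(f, 2 + I) = 4 + I.

Final answer: (4 + I)/(z - 2 - I) + 1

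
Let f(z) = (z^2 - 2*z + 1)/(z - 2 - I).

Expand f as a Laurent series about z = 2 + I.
Put w = z - (2 + I), i.e. z = w + 2 + I. The denominator is w, so it suffices to rewrite the numerator in powers of w.

P(z) = z^2 - 2*z + 1
P(w + 2 + I) = 2*I + (2 + 2*I)*w + w^2

Dividing each term by w:
  f = 2*I/w + 2 + 2*I + w

Substituting back w = z - 2 - I:
  f(z) = 2*I/(z - 2 - I) + 2 + 2*I + (z - 2 - I)

The series is finite because the numerator is a polynomial; the negative powers form the principal part, and the coefficient of 1/(z - 2 - I) gives Res(f, 2 + I) = 2*I.

Final answer: 2*I/(z - 2 - I) + 2 + 2*I + (z - 2 - I)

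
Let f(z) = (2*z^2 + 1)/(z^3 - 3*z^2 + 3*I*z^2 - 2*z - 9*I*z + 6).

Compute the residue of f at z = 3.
133/130 - 171*I/130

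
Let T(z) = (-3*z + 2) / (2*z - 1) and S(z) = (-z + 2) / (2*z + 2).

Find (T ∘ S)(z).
(T ∘ S)(z) = T(S(z)) = ((-3)*S(z) + (2))/((2)*S(z) + (-1)). Multiply numerator and denominator by 2*z + 2:
  numerator:   (-3)*(-z + 2) + (2)*(2*z + 2) = 7*z - 2
  denominator: (2)*(-z + 2) + (-1)*(2*z + 2) = -4*z + 2
(T ∘ S)(z) = (7*z - 2)/(-4*z + 2) = (-7*z + 2)/(4*z - 2)

Final answer: (-7*z + 2)/(4*z - 2)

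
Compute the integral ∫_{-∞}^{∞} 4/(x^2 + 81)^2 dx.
Let f(z) = 4/(z^2 + 81)^2. The denominator has no real zeros and deg Q - deg P = 4 ≥ 2, so the integral of f over the upper semicircle |z| = R tends to 0 as R → ∞. Closing the contour in the upper half-plane,
  ∫_{-∞}^{∞} f(x) dx = 2πi · Σ Res(f, z_k)  over the poles with Im z_k > 0.

Zeros of the denominator: z^2 + 81 = 0 gives z = ±9*I.
Upper half-plane: z = 9*I (a pole of order 2).

Write f(z) = g(z)/(z - 9*I)^2 with g(z) = 4/(z + 9*I)^2. For a double pole, Res(f, z₀) = g'(z₀):
  g'(z) = -8/(z + 9*I)^3
  Res(f, 9*I) = g'(9*I) = -I/729

∫_{-∞}^{∞} f(x) dx = 2πi · (-I/729) = 2*pi/729

Final answer: 2*pi/729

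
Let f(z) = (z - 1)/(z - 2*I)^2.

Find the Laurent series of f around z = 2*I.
Put w = z - (2*I), i.e. z = w + 2*I. The denominator is w^2, so it suffices to rewrite the numerator in powers of w.

P(z) = z - 1
P(w + 2*I) = -1 + 2*I + w

Dividing each term by w^2:
  f = (-1 + 2*I)/w^2 + 1/w

Substituting back w = z - 2*I:
  f(z) = (-1 + 2*I)/(z - 2*I)^2 + 1/(z - 2*I)

The series is finite because the numerator is a polynomial; the negative powers form the principal part, and the coefficient of 1/(z - 2*I) gives Res(f, 2*I) = 1.

Final answer: (-1 + 2*I)/(z - 2*I)^2 + 1/(z - 2*I)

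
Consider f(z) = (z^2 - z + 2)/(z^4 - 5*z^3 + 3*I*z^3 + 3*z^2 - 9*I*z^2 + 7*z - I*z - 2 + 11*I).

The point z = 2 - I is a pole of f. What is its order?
Factor the denominator:
  z^4 - 5*z^3 + 3*I*z^3 + 3*z^2 - 9*I*z^2 + 7*z - I*z - 2 + 11*I = (z - 2 + I)^3*(z + 1)

The numerator P(z) = z^2 - z + 2 has P(2 - I) = 3 - 3*I ≠ 0, so no factor of (z - 2 + I) cancels.
Near z = 2 - I we can therefore write f(z) = g(z)/(z - 2 + I)^3 with g analytic at 2 - I and g(2 - I) ≠ 0 (g is the numerator divided by the remaining denominator factors).

Hence z = 2 - I is a pole of order 3.

Final answer: 3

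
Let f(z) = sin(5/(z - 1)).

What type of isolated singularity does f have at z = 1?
essential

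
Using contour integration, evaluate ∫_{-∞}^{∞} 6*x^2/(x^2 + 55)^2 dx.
Let f(z) = 6*z^2/(z^2 + 55)^2. The denominator has no real zeros and deg Q - deg P = 2 ≥ 2, so the integral of f over the upper semicircle |z| = R tends to 0 as R → ∞. Closing the contour in the upper half-plane,
  ∫_{-∞}^{∞} f(x) dx = 2πi · Σ Res(f, z_k)  over the poles with Im z_k > 0.

Zeros of the denominator: z^2 + 55 = 0 gives z = ±sqrt(55)*I.
Upper half-plane: z = sqrt(55)*I (a pole of order 2).

Write f(z) = g(z)/(z - sqrt(55)*I)^2 with g(z) = 6*z^2/(z + sqrt(55)*I)^2. For a double pole, Res(f, z₀) = g'(z₀):
  g'(z) = 12*sqrt(55)*I*z/(z + sqrt(55)*I)^3
  Res(f, sqrt(55)*I) = g'(sqrt(55)*I) = -3*sqrt(55)*I/110

∫_{-∞}^{∞} f(x) dx = 2πi · (-3*sqrt(55)*I/110) = 3*sqrt(55)*pi/55

Final answer: 3*sqrt(55)*pi/55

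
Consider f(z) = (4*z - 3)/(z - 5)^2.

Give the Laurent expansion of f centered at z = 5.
Put w = z - (5), i.e. z = w + 5. The denominator is w^2, so it suffices to rewrite the numerator in powers of w.

P(z) = 4*z - 3
P(w + 5) = 17 + 4*w

Dividing each term by w^2:
  f = 17/w^2 + 4/w

Substituting back w = z - 5:
  f(z) = 17/(z - 5)^2 + 4/(z - 5)

The series is finite because the numerator is a polynomial; the negative powers form the principal part, and the coefficient of 1/(z - 5) gives Res(f, 5) = 4.

Final answer: 17/(z - 5)^2 + 4/(z - 5)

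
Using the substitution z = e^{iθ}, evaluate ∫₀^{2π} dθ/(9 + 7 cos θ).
Let J = ∫₀^{2π} dθ/(9 + 7 cos θ).
Put z = e^{iθ}: then cos θ = (z + 1/z)/2, dθ = dz/(iz), and z runs once counterclockwise around |z| = 1:
  J = ∮_{|z|=1} 1/(9 + 7*(z + 1/z)/2) · dz/(iz) = (2/i) ∮_{|z|=1} dz/(7*z^2 + 18*z + 7).
The roots of 7*z^2 + 18*z + 7 are z = (-9 ± sqrt(9^2 - 7^2))/7, with sqrt(32) = 4*sqrt(2); their product is 1, so only z₊ = -9/7 + 4*sqrt(2)/7 lies inside the unit circle (z₋ = -9/7 - 4*sqrt(2)/7 lies outside).
z₊ is a simple zero of q(z) = 7*z^2 + 18*z + 7, so Res(1/q, z₊) = 1/q'(z₊) with q'(z) = 14*z + 18; and q'(z₊) = 7*(z₊ - z₋) = 8*sqrt(2).
Therefore J = (2/i) · 2πi · 1/(8*sqrt(2)) = 2*pi/(4*sqrt(2)) = sqrt(2)*pi/4

Final answer: sqrt(2)*pi/4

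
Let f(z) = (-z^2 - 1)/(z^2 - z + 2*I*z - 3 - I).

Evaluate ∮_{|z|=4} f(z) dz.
pi*(-4 - 2*I)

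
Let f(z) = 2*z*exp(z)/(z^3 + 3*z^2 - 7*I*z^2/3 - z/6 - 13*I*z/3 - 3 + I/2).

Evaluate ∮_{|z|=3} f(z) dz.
pi*(-8232/3277 - 1440*I/3277)*exp(-2 + I/3) + pi*(-264/565 + 108*I/565)*exp(1/2 + I/2) + pi*(432/145 + 36*I/145)*exp(-3/2 + 3*I/2)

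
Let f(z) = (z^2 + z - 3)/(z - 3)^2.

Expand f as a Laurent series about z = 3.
9/(z - 3)^2 + 7/(z - 3) + 1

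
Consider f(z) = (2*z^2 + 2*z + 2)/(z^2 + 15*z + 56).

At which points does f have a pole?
The singularities of f are the zeros of the denominator. Factoring,
  z^2 + 15*z + 56 = (z + 7)*(z + 8)
so the candidates are z = -7, z = -8.

Check the numerator P(z) = 2*z^2 + 2*z + 2 at each one:
  P(-7) = 86 ≠ 0, so z = -7 is a (simple) pole.
  P(-8) = 114 ≠ 0, so z = -8 is a (simple) pole.

Poles of f: {-8, -7}

Final answer: {-8, -7}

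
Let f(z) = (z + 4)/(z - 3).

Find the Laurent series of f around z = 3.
7/(z - 3) + 1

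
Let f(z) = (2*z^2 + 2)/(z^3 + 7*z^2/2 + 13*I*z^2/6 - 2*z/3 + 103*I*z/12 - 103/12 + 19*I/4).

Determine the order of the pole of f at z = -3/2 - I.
Factor the denominator:
  z^3 + 7*z^2/2 + 13*I*z^2/6 - 2*z/3 + 103*I*z/12 - 103/12 + 19*I/4 = (z + 3/2 + I)*(z - 1 + 3*I/2)*(z + 3 - I/3)

The numerator P(z) = 2*z^2 + 2 has P(-3/2 - I) = 9/2 + 6*I ≠ 0, so no factor of (z + 3/2 + I) cancels.
Near z = -3/2 - I we can therefore write f(z) = g(z)/(z + 3/2 + I) with g analytic at -3/2 - I and g(-3/2 - I) ≠ 0 (g is the numerator divided by the remaining denominator factors).

Hence z = -3/2 - I is a pole of order 1.

Final answer: 1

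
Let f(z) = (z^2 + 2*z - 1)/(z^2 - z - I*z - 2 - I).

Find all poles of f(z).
The singularities of f are the zeros of the denominator. Factoring,
  z^2 - z - I*z - 2 - I = (z + 1)*(z - 2 - I)
so the candidates are z = -1, z = 2 + I.

Check the numerator P(z) = z^2 + 2*z - 1 at each one:
  P(-1) = -2 ≠ 0, so z = -1 is a (simple) pole.
  P(2 + I) = 6 + 6*I ≠ 0, so z = 2 + I is a (simple) pole.

Poles of f: {-1, 2 + I}

Final answer: {-1, 2 + I}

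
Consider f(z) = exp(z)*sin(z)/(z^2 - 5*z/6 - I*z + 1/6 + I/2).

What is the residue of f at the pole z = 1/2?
Write f(z) = P(z)/Q(z) with P(z) = exp(z)*sin(z) and Q(z) = z^2 - 5*z/6 - I*z + 1/6 + I/2.
The denominator factors as Q(z) = (z - 1/3 - I)*(z - 1/2), so z = 1/2 is a simple zero of Q and P is analytic there; z = 1/2 is therefore a simple pole and
  Res(f, z₀) = P(z₀)/Q'(z₀).

Q'(z) = 2*z - 5/6 - I, so Q'(1/2) = 1/6 - I.
P(1/2) = exp(1/2)*sin(1/2).

Res(f, 1/2) = (exp(1/2)*sin(1/2))/(1/6 - I) = (6/37 + 36*I/37)*exp(1/2)*sin(1/2)

Final answer: (6/37 + 36*I/37)*exp(1/2)*sin(1/2)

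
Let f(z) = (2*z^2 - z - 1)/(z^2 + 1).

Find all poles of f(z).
The singularities of f are the zeros of the denominator. Factoring,
  z^2 + 1 = (z + I)*(z - I)
so the candidates are z = -I, z = I.

Check the numerator P(z) = 2*z^2 - z - 1 at each one:
  P(-I) = -3 + I ≠ 0, so z = -I is a (simple) pole.
  P(I) = -3 - I ≠ 0, so z = I is a (simple) pole.

Poles of f: {-I, I}

Final answer: {-I, I}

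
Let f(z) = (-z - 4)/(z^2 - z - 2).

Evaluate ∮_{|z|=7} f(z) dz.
-2*I*pi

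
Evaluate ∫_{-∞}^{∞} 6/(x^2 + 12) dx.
Let f(z) = 6/(z^2 + 12). The denominator has no real zeros and deg Q - deg P = 2 ≥ 2, so the integral of f over the upper semicircle |z| = R tends to 0 as R → ∞. Closing the contour in the upper half-plane,
  ∫_{-∞}^{∞} f(x) dx = 2πi · Σ Res(f, z_k)  over the poles with Im z_k > 0.

Zeros of the denominator: z^2 + 12 = 0 gives z = ±2*sqrt(3)*I.
Upper half-plane: z = 2*sqrt(3)*I (simple).

Each pole is a simple zero of Q(z) = z^2 + 12, so Res(f, z₀) = P(z₀)/Q'(z₀) with P(z) = 6, Q'(z) = 2*z:
  Res(f, 2*sqrt(3)*I) = (6)/(4*sqrt(3)*I) = -sqrt(3)*I/2

∫_{-∞}^{∞} f(x) dx = 2πi · (-sqrt(3)*I/2) = sqrt(3)*pi

Final answer: sqrt(3)*pi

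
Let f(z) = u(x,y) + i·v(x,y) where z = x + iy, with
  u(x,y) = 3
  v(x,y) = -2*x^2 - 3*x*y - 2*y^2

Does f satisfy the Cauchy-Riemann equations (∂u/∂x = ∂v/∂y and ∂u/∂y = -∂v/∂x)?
∂u/∂x = 0
∂v/∂y = -3*x - 4*y
∂u/∂y = 0
∂v/∂x = -4*x - 3*y
∂u/∂x ≠ ∂v/∂y and ∂u/∂y ≠ -∂v/∂x; the Cauchy-Riemann equations are not satisfied, so f is not analytic.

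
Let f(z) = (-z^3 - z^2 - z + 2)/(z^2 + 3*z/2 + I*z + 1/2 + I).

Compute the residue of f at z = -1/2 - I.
Write f(z) = P(z)/Q(z) with P(z) = -z^3 - z^2 - z + 2 and Q(z) = z^2 + 3*z/2 + I*z + 1/2 + I.
The denominator factors as Q(z) = (z + 1)*(z + 1/2 + I), so z = -1/2 - I is a simple zero of Q and P is analytic there; z = -1/2 - I is therefore a simple pole and
  Res(f, z₀) = P(z₀)/Q'(z₀).

Q'(z) = 2*z + 3/2 + I, so Q'(-1/2 - I) = 1/2 - I.
P(-1/2 - I) = 15/8 - I/4.

Res(f, -1/2 - I) = (15/8 - I/4)/(1/2 - I) = 19/20 + 7*I/5

Final answer: 19/20 + 7*I/5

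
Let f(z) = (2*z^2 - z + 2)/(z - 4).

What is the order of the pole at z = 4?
1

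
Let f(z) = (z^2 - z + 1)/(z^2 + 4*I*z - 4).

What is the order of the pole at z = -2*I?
Factor the denominator:
  z^2 + 4*I*z - 4 = (z + 2*I)^2

The numerator P(z) = z^2 - z + 1 has P(-2*I) = -3 + 2*I ≠ 0, so no factor of (z + 2*I) cancels.
Near z = -2*I we can therefore write f(z) = g(z)/(z + 2*I)^2 with g analytic at -2*I and g(-2*I) ≠ 0 (g is just the numerator).

Hence z = -2*I is a pole of order 2.

Final answer: 2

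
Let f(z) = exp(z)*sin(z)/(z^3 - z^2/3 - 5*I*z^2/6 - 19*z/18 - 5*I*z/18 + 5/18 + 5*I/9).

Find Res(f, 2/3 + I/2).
(-108/109 - 360*I/109)*exp(2/3 + I/2)*sin(2/3 + I/2)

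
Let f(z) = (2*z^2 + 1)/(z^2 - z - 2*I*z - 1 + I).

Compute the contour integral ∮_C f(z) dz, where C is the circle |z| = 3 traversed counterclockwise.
By the residue theorem, ∮_C f(z) dz = 2πi · (sum of the residues of f at the poles inside |z| = 3).

The denominator factors as (z - 1 - I)*(z - I), so the singularities of f are simple poles at z = 1 + I, z = I.
  |1 + I|² = 2 < 9 = 3², so this pole is inside the contour.
  |I|² = 1 < 9 = 3², so this pole is inside the contour.

With P(z) = 2*z^2 + 1 and Q(z) = z^2 - z - 2*I*z - 1 + I, each pole is simple, so Res(f, z₀) = P(z₀)/Q'(z₀) with Q'(z) = 2*z - 1 - 2*I.
  Res(f, 1 + I) = P(1 + I)/Q'(1 + I) = (1 + 4*I)/(1) = 1 + 4*I
  Res(f, I) = P(I)/Q'(I) = (-1)/(-1) = 1

Sum of residues inside C: 2 + 4*I
∮_C f(z) dz = 2πi · (2 + 4*I) = pi*(-8 + 4*I)

Final answer: pi*(-8 + 4*I)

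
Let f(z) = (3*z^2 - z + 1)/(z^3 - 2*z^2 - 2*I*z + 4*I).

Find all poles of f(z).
{-1 - I, 1 + I, 2}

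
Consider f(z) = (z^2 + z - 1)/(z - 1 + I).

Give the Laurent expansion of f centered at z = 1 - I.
Put w = z - (1 - I), i.e. z = w + 1 - I. The denominator is w, so it suffices to rewrite the numerator in powers of w.

P(z) = z^2 + z - 1
P(w + 1 - I) = -3*I + (3 - 2*I)*w + w^2

Dividing each term by w:
  f = -3*I/w + 3 - 2*I + w

Substituting back w = z - 1 + I:
  f(z) = -3*I/(z - 1 + I) + 3 - 2*I + (z - 1 + I)

The series is finite because the numerator is a polynomial; the negative powers form the principal part, and the coefficient of 1/(z - 1 + I) gives Res(f, 1 - I) = -3*I.

Final answer: -3*I/(z - 1 + I) + 3 - 2*I + (z - 1 + I)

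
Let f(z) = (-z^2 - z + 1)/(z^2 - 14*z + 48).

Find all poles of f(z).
The singularities of f are the zeros of the denominator. Factoring,
  z^2 - 14*z + 48 = (z - 6)*(z - 8)
so the candidates are z = 6, z = 8.

Check the numerator P(z) = -z^2 - z + 1 at each one:
  P(6) = -41 ≠ 0, so z = 6 is a (simple) pole.
  P(8) = -71 ≠ 0, so z = 8 is a (simple) pole.

Poles of f: {6, 8}

Final answer: {6, 8}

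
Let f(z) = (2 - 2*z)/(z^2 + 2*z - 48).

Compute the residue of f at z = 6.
Write f(z) = P(z)/Q(z) with P(z) = 2 - 2*z and Q(z) = z^2 + 2*z - 48.
The denominator factors as Q(z) = (z - 6)*(z + 8), so z = 6 is a simple zero of Q and P is analytic there; z = 6 is therefore a simple pole and
  Res(f, z₀) = P(z₀)/Q'(z₀).

Q'(z) = 2*z + 2, so Q'(6) = 14.
P(6) = -10.

Res(f, 6) = (-10)/(14) = -5/7

Final answer: -5/7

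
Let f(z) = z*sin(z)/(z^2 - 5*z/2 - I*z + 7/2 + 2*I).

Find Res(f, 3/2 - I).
(15/37 + 16*I/37)*sin(3/2 - I)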